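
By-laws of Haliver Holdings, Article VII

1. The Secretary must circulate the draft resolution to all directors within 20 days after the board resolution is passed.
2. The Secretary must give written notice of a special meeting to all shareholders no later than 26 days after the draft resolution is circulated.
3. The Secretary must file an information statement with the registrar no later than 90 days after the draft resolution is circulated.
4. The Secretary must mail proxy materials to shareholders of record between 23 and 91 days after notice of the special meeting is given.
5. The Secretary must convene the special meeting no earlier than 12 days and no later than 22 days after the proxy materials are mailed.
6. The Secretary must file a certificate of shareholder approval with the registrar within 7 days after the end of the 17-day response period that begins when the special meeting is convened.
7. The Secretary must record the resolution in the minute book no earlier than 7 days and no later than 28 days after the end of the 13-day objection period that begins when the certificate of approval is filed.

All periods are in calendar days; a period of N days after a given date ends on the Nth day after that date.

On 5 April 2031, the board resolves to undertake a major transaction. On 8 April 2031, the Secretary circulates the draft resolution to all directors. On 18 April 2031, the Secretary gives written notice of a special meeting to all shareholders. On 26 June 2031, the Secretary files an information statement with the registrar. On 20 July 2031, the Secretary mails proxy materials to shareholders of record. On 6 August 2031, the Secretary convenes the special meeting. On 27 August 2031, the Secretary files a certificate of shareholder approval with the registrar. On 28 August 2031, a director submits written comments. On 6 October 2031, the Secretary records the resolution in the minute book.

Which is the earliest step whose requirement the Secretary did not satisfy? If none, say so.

(1) due by 5 April 2031 + 20 days = 25 April 2031; 8 April 2031 is within that limit.
(2) due by 8 April 2031 + 26 days = 4 May 2031; 18 April 2031 is within that limit.
(3) due by 8 April 2031 + 90 days = 7 July 2031; completed 26 June 2031, before the deadline.
(4) the permitted window runs from 18 April 2031 + 23 = 11 May 2031 to 18 April 2031 + 91 = 18 July 2031; 20 July 2031 is 2 days past the end of the window.
That is the first point of non-compliance.

Step 4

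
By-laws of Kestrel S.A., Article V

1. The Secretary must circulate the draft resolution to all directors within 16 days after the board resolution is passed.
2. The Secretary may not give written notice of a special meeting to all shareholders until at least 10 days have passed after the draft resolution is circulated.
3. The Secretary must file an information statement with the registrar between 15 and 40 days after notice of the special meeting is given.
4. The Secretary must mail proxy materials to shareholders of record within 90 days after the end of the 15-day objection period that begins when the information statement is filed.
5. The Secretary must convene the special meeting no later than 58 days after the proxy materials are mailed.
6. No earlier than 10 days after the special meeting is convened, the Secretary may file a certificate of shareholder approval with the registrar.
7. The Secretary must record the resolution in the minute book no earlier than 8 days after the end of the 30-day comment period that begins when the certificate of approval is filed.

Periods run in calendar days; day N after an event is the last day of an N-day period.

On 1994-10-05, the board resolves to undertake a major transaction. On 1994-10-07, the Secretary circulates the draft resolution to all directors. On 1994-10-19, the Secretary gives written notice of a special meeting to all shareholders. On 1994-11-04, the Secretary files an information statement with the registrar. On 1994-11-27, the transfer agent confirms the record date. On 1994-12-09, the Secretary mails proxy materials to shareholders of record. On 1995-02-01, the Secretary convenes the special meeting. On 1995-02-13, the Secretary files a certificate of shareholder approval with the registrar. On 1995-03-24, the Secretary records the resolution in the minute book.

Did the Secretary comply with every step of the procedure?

(1) due by 1994-10-05 + 16 days = 1994-10-21; done 1994-10-07 — timely.
(2) permitted from 1994-10-07 + 10 days = 1994-10-17 onward; 1994-10-19 is on or after that date.
(3) the permitted window runs from 1994-10-19 + 15 = 1994-11-03 to 1994-10-19 + 40 = 1994-11-28; 1994-11-04 falls inside that range.
(4) due by 1994-11-19 + 90 days = 1995-02-17; done 1994-12-09 — timely.
(5) due by 1994-12-09 + 58 days = 1995-02-05; 1995-02-01 is within that limit.
(6) permitted from 1995-02-01 + 10 days = 1995-02-11 onward; 1995-02-13 is on or after that date.
(7) permitted from 1995-03-15 + 8 days = 1995-03-23 onward; 1995-03-24 is on or after that date.

Yes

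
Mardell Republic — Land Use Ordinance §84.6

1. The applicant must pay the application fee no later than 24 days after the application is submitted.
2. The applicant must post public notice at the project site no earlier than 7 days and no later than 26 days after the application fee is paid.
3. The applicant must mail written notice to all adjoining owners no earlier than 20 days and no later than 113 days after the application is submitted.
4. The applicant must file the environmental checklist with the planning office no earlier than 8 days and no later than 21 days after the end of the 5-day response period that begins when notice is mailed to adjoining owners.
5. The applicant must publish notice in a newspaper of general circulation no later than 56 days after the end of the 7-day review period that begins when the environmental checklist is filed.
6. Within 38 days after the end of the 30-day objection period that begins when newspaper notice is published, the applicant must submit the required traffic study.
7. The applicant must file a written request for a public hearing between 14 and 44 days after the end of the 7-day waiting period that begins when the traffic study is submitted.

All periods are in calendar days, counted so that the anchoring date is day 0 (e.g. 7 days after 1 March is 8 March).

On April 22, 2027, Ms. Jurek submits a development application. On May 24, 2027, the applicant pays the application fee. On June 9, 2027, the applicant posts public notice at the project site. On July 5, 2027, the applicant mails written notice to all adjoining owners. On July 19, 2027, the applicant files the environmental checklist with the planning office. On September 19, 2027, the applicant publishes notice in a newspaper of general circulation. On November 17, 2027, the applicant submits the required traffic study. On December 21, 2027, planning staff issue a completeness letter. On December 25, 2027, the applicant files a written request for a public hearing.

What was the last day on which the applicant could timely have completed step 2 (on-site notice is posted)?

Step 2 runs from May 24, 2027, when the application fee is paid. The window is 7–26 days after May 24, 2027; it closes on June 19, 2027.

June 19, 2027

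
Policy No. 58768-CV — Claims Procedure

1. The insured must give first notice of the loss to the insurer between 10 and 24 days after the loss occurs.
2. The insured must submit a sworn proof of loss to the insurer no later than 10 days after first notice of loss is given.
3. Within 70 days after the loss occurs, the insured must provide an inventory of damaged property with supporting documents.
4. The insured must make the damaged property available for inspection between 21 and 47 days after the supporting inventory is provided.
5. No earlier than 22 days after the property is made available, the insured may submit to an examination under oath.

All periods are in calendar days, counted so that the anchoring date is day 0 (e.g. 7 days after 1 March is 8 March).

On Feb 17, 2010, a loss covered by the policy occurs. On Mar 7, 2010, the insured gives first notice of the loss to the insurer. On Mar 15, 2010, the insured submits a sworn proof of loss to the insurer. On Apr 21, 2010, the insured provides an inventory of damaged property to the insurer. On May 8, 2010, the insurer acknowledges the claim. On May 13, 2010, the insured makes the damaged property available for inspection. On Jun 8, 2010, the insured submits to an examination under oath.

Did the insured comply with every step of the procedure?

Step 1 — 10 and 24 days from Feb 17, 2010 (when the loss occurs) are Feb 27, 2010 and Mar 13, 2010 respectively; Mar 7, 2010 falls inside that range.
Step 2 — counting 10 days from Mar 7, 2010 (when first notice of loss is given) gives a deadline of Mar 17, 2010; done Mar 15, 2010 — timely.
Step 3 — counting 70 days from Feb 17, 2010 (when the loss occurs) gives a deadline of Apr 28, 2010; completed Apr 21, 2010, before the deadline.
Step 4 — 21 and 47 days from Apr 21, 2010 (when the supporting inventory is provided) are May 12, 2010 and Jun 7, 2010 respectively; done May 13, 2010, which is between those dates.
Step 5 — must wait 22 days from May 13, 2010 (when the property is made available), so not before Jun 4, 2010; done Jun 8, 2010 — permitted.

Yes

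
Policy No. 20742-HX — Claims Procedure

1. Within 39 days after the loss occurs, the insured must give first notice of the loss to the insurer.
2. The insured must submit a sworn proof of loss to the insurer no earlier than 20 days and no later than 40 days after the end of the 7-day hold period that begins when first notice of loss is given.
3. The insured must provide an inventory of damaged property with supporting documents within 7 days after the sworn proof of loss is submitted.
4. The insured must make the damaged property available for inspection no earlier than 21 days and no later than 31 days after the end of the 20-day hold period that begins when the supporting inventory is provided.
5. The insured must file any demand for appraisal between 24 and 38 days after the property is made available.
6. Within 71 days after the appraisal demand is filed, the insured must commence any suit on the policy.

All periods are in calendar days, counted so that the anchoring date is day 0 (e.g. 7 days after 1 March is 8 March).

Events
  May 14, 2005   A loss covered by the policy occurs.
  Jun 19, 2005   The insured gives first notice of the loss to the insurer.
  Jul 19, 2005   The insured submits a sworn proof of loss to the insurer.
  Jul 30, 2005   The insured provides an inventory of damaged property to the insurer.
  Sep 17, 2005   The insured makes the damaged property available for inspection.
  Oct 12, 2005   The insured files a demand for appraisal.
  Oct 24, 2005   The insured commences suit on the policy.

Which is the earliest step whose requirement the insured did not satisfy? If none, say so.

Step 1: 39 days after May 14, 2005 (when the loss occurs) is Jun 22, 2005; done Jun 19, 2005 — timely.
Step 2: the window is 20–40 days after Jun 26, 2005 (end of the 7-day hold period, which began when first notice of loss is given on Jun 19, 2005), so Jul 16, 2005 through Aug 5, 2005; done Jul 19, 2005 — within the window.
Step 3: 7 days after Jul 19, 2005 (when the sworn proof of loss is submitted) is Jul 26, 2005; not done until Jul 30, 2005, 4 days after the deadline.

Step 3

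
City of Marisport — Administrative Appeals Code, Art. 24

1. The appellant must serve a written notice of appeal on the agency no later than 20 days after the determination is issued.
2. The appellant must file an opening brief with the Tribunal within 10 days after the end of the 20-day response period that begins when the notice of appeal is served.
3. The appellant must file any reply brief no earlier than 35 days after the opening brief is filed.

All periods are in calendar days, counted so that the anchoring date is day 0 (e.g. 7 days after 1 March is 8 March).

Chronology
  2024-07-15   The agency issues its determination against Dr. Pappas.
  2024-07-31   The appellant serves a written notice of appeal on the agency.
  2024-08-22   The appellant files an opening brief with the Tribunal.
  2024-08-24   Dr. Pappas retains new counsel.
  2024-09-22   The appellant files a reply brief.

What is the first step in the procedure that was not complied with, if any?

Step 1 — counting 20 days from 2024-07-15 (when the determination is issued) gives a deadline of 2024-08-04; 2024-07-31 is within that limit.
Step 2 — counting 10 days from 2024-08-20 (end of the 20-day response period, which began when the notice of appeal is served on 2024-07-31) gives a deadline of 2024-08-30; completed 2024-08-22, before the deadline.
Step 3 — must wait 35 days from 2024-08-22 (when the opening brief is filed), so not before 2024-09-26; acted on 2024-09-22, 4 days prematurely.

Step 3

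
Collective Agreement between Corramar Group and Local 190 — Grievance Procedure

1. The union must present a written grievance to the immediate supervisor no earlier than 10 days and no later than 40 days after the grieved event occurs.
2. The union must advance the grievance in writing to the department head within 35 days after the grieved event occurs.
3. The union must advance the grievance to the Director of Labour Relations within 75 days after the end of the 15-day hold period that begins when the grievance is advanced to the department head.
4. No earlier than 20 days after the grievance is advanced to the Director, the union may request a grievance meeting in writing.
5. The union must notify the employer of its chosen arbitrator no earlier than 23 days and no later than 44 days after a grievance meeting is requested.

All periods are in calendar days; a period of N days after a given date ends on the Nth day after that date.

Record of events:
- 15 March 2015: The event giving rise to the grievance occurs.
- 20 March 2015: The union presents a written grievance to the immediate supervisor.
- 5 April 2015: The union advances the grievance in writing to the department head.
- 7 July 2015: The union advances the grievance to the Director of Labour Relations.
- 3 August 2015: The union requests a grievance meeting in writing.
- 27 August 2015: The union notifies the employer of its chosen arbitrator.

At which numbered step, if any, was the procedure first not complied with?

Step 1

(1) the permitted window runs from 15 March 2015 + 10 = 25 March 2015 to 15 March 2015 + 40 = 24 April 2015; done 20 March 2015 — 5 days before the window opened.
The analysis stops there.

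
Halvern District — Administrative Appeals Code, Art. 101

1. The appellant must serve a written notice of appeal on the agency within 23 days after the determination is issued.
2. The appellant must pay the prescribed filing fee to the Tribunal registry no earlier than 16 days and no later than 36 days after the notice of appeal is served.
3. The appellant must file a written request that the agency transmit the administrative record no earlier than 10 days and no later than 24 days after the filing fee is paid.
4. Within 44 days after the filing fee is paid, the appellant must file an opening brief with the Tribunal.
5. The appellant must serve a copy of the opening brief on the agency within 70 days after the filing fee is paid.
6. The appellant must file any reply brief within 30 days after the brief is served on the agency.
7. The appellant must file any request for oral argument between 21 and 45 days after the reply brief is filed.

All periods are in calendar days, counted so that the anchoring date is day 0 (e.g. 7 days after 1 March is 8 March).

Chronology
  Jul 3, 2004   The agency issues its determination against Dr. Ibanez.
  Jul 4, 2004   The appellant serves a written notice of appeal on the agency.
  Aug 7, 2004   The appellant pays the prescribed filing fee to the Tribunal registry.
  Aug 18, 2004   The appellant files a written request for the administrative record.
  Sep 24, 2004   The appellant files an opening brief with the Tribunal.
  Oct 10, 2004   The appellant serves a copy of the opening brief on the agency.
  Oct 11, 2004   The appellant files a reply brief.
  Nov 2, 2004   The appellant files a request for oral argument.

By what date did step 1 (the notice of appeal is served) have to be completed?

Step 1 runs from Jul 3, 2004, when the determination is issued. 23 days after Jul 3, 2004 is Jul 26, 2004.

Jul 26, 2004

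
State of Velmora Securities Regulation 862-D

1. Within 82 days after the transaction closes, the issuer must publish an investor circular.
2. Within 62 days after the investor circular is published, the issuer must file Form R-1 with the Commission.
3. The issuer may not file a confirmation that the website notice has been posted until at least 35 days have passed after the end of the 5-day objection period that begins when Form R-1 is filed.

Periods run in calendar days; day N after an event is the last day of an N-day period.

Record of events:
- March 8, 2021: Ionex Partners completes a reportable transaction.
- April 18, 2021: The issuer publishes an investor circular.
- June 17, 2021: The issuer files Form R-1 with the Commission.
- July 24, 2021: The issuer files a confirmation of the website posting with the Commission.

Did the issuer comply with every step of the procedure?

No

Step 1: 82 days after March 8, 2021 (when the transaction closes) is May 29, 2021; done April 18, 2021 — timely.
Step 2: 62 days after April 18, 2021 (when the investor circular is published) is June 19, 2021; June 17, 2021 is within that limit.
Step 3: the earliest permitted date is 35 days after June 22, 2021 (end of the 5-day objection period, which began when Form R-1 is filed on June 17, 2021), i.e. July 27, 2021; done July 24, 2021 — 3 days too early.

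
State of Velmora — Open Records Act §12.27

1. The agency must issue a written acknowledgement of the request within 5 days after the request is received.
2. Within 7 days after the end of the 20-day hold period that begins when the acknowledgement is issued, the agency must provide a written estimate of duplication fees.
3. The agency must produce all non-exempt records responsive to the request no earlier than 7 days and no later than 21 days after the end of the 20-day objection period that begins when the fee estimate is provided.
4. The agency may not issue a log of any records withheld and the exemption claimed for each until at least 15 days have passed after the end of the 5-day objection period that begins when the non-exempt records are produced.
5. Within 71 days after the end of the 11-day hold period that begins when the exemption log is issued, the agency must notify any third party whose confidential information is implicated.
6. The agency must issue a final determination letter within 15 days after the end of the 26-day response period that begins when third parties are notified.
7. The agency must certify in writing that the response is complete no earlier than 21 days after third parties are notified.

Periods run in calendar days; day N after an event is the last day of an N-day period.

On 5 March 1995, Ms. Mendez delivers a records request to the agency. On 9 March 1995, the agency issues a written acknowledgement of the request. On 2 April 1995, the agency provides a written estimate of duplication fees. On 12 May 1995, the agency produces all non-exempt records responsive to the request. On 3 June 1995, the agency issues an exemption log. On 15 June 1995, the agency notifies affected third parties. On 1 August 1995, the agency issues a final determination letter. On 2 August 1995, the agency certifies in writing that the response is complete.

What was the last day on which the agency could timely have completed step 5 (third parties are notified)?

The exemption log is issued on 3 June 1995; the 11-day hold period therefore ends 14 June 1995, and step 5 runs from that date. 71 days after 14 June 1995 is 24 August 1995.

24 August 1995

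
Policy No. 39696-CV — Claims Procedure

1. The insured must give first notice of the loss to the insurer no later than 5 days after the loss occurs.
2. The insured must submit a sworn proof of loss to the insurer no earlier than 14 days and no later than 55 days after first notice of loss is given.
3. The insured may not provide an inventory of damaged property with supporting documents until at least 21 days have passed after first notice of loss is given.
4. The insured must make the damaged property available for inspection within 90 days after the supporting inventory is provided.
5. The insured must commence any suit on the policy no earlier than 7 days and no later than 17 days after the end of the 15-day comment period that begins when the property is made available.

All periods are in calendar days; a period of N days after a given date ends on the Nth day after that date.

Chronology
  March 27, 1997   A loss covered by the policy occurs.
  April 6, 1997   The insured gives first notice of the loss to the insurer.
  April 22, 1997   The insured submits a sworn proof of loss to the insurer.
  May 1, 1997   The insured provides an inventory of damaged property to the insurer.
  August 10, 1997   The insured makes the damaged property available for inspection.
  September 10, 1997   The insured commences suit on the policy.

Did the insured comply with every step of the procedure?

Step 1: 5 days after March 27, 1997 (when the loss occurs) is April 1, 1997; April 6, 1997 misses that deadline by 5 days.
The analysis stops there.

No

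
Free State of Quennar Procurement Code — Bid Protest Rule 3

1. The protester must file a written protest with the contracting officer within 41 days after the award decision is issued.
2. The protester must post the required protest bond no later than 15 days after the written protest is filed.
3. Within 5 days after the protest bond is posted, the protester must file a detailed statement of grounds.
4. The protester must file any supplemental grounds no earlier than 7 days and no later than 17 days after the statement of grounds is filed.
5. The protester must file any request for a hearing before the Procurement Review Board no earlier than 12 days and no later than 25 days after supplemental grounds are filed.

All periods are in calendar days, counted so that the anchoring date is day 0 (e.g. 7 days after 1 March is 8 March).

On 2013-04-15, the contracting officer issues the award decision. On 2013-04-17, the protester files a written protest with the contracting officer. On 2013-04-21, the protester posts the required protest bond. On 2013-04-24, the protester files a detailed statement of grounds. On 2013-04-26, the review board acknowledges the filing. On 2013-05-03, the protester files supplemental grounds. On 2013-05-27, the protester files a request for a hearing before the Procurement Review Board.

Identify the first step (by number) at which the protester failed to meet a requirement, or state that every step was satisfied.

(1) due by 2013-04-15 + 41 days = 2013-05-26; 2013-04-17 is within that limit.
(2) due by 2013-04-17 + 15 days = 2013-05-02; done 2013-04-21 — timely.
(3) due by 2013-04-21 + 5 days = 2013-04-26; completed 2013-04-24, before the deadline.
(4) the permitted window runs from 2013-04-24 + 7 = 2013-05-01 to 2013-04-24 + 17 = 2013-05-11; 2013-05-03 falls inside that range.
(5) the permitted window runs from 2013-05-03 + 12 = 2013-05-15 to 2013-05-03 + 25 = 2013-05-28; done 2013-05-27, which is between those dates.

None — every step was satisfied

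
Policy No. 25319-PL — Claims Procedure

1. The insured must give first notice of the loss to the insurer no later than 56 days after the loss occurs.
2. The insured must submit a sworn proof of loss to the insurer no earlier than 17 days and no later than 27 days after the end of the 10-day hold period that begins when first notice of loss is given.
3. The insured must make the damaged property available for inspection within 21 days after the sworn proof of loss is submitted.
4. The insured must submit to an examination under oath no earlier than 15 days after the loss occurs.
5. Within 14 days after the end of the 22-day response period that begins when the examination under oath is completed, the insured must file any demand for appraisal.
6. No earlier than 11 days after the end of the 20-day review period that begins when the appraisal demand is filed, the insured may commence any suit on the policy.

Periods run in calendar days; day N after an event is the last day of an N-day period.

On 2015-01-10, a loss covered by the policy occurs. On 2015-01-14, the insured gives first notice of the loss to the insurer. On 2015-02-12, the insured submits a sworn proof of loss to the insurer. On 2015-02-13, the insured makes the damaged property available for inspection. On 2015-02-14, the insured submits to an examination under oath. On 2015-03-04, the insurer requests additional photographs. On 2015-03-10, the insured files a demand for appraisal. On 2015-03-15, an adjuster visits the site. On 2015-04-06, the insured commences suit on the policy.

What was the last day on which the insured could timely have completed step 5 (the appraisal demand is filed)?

2015-03-22

The examination under oath is completed on 2015-02-14; the 22-day response period therefore ends 2015-03-08, and step 5 runs from that date. 14 days after 2015-03-08 is 2015-03-22.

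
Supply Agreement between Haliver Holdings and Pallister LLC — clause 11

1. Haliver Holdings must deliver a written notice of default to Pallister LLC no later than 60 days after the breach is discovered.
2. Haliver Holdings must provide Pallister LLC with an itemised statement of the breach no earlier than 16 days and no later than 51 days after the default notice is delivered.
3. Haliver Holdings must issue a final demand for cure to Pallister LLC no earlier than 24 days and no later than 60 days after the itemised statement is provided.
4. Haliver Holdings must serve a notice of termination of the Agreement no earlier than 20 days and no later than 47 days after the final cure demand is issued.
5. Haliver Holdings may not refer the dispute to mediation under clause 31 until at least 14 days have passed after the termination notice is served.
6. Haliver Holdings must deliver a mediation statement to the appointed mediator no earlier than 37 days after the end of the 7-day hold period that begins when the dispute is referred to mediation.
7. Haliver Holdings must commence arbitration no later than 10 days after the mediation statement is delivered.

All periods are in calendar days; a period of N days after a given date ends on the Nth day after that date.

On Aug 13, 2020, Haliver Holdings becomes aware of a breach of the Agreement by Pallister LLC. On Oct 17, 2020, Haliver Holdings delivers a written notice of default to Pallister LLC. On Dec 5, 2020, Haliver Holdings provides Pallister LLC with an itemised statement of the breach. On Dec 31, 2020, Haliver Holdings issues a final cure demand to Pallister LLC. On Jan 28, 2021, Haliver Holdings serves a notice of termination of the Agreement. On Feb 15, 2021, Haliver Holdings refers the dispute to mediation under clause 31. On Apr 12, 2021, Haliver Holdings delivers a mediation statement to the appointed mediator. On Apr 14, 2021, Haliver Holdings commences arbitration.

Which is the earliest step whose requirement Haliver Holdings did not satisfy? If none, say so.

Step 1

Step 1 — counting 60 days from Aug 13, 2020 (when the breach is discovered) gives a deadline of Oct 12, 2020; not done until Oct 17, 2020, 5 days after the deadline.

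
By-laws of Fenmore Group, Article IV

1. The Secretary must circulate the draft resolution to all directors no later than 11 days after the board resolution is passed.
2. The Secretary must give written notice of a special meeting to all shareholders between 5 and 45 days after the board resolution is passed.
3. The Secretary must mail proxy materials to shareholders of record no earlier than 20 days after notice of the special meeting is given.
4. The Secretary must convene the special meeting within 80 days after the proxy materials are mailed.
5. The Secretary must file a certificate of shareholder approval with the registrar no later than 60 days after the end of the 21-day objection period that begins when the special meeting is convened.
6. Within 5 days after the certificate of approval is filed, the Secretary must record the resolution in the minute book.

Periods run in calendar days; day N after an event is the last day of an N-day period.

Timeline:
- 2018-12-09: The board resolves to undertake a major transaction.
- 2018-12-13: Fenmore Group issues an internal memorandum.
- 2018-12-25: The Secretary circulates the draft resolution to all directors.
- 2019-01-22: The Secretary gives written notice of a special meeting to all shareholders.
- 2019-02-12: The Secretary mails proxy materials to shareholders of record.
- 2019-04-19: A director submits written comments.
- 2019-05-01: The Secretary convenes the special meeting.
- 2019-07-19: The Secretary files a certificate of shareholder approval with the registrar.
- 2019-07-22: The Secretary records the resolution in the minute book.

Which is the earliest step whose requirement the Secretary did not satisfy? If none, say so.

Step 1

(1) due by 2018-12-09 + 11 days = 2018-12-20; done 2018-12-25 — 5 days late.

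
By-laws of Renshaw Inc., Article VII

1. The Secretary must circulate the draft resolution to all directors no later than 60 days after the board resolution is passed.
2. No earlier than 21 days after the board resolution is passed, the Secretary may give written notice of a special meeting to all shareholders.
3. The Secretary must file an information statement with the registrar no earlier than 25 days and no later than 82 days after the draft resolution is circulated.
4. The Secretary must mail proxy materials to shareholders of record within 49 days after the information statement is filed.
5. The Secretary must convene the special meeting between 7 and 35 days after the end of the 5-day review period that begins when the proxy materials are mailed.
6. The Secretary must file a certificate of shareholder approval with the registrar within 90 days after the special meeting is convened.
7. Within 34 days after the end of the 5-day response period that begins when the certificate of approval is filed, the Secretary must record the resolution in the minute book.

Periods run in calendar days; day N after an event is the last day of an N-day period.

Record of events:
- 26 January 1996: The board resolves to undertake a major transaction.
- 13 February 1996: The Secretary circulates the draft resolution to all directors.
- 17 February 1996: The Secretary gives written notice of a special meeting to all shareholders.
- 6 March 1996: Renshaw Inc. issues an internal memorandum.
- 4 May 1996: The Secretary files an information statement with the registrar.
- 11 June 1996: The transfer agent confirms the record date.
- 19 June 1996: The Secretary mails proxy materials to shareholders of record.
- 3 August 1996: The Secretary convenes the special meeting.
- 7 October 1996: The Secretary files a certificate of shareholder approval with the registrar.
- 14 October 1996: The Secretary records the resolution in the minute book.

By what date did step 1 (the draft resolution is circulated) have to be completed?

26 March 1996

Step 1 runs from 26 January 1996, when the board resolution is passed. 60 days after 26 January 1996 is 26 March 1996.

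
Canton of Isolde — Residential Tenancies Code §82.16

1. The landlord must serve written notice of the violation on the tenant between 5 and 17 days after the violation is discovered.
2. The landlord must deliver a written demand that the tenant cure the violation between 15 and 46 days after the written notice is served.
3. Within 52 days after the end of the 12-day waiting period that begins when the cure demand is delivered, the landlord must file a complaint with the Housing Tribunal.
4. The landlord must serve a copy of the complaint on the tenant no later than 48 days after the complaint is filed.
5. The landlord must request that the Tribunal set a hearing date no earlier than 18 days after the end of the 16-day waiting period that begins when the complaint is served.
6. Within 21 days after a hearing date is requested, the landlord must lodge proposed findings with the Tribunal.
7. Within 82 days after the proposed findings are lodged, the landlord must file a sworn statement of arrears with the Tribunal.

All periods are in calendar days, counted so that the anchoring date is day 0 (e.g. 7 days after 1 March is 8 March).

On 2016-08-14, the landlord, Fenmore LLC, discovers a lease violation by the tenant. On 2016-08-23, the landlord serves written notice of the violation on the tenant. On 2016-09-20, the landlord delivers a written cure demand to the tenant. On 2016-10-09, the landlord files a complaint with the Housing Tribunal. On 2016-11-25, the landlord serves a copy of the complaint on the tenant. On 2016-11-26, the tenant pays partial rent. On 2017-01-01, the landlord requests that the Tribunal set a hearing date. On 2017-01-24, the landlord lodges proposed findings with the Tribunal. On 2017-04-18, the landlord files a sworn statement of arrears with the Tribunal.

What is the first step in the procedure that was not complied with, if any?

Step 1 — 5 and 17 days from 2016-08-14 (when the violation is discovered) are 2016-08-19 and 2016-08-31 respectively; done 2016-08-23 — within the window.
Step 2 — 15 and 46 days from 2016-08-23 (when the written notice is served) are 2016-09-07 and 2016-10-08 respectively; done 2016-09-20 — within the window.
Step 3 — counting 52 days from 2016-10-02 (end of the 12-day waiting period, which began when the cure demand is delivered on 2016-09-20) gives a deadline of 2016-11-23; 2016-10-09 is within that limit.
Step 4 — counting 48 days from 2016-10-09 (when the complaint is filed) gives a deadline of 2016-11-26; 2016-11-25 is within that limit.
Step 5 — must wait 18 days from 2016-12-11 (end of the 16-day waiting period, which began when the complaint is served on 2016-11-25), so not before 2016-12-29; done 2017-01-01 — permitted.
Step 6 — counting 21 days from 2017-01-01 (when a hearing date is requested) gives a deadline of 2017-01-22; not done until 2017-01-24, 2 days after the deadline.

Step 6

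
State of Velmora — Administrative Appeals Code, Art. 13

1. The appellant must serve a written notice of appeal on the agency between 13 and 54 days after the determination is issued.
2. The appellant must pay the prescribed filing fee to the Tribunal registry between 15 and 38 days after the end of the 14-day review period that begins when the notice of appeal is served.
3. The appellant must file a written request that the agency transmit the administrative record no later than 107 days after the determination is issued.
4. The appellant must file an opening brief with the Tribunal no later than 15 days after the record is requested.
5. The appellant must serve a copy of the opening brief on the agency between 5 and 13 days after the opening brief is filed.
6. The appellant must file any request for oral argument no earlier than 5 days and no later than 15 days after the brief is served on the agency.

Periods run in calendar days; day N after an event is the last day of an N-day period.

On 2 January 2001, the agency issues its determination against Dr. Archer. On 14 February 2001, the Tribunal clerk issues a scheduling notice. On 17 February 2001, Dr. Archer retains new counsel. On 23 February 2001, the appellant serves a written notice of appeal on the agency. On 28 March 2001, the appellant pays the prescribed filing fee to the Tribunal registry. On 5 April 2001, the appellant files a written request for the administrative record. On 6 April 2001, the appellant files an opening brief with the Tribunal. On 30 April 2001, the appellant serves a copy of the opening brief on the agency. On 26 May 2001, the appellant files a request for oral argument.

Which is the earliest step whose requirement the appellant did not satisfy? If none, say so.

(1) the permitted window runs from 2 January 2001 + 13 = 15 January 2001 to 2 January 2001 + 54 = 25 February 2001; 23 February 2001 falls inside that range.
(2) the permitted window runs from 9 March 2001 + 15 = 24 March 2001 to 9 March 2001 + 38 = 16 April 2001; 28 March 2001 falls inside that range.
(3) due by 2 January 2001 + 107 days = 19 April 2001; 5 April 2001 is within that limit.
(4) due by 5 April 2001 + 15 days = 20 April 2001; 6 April 2001 is within that limit.
(5) the permitted window runs from 6 April 2001 + 5 = 11 April 2001 to 6 April 2001 + 13 = 19 April 2001; 30 April 2001 is 11 days past the end of the window.
Later steps need not be reached.

Step 5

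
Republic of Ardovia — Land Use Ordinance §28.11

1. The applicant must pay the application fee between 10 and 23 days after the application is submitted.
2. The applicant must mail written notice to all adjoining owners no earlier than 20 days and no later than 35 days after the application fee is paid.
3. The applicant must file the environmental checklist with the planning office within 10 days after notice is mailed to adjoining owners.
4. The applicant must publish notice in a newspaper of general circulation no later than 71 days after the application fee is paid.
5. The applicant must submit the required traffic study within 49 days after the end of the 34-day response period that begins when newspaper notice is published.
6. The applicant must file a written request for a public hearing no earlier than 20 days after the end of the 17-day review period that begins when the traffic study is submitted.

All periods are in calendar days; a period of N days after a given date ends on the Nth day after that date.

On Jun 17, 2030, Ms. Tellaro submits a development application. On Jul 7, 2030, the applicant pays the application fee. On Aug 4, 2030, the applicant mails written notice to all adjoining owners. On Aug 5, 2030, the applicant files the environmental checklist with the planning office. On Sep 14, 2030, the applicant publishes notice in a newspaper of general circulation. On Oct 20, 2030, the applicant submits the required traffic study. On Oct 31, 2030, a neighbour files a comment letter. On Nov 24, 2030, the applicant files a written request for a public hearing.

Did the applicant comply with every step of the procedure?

Step 1: the window is 10–23 days after Jun 17, 2030 (when the application is submitted), so Jun 27, 2030 through Jul 10, 2030; Jul 7, 2030 falls inside that range.
Step 2: the window is 20–35 days after Jul 7, 2030 (when the application fee is paid), so Jul 27, 2030 through Aug 11, 2030; Aug 4, 2030 falls inside that range.
Step 3: 10 days after Aug 4, 2030 (when notice is mailed to adjoining owners) is Aug 14, 2030; Aug 5, 2030 is within that limit.
Step 4: 71 days after Jul 7, 2030 (when the application fee is paid) is Sep 16, 2030; completed Sep 14, 2030, before the deadline.
Step 5: 49 days after Oct 18, 2030 (end of the 34-day response period, which began when newspaper notice is published on Sep 14, 2030) is Dec 6, 2030; Oct 20, 2030 is within that limit.
Step 6: the earliest permitted date is 20 days after Nov 6, 2030 (end of the 17-day review period, which began when the traffic study is submitted on Oct 20, 2030), i.e. Nov 26, 2030; acted on Nov 24, 2030, 2 days prematurely.

No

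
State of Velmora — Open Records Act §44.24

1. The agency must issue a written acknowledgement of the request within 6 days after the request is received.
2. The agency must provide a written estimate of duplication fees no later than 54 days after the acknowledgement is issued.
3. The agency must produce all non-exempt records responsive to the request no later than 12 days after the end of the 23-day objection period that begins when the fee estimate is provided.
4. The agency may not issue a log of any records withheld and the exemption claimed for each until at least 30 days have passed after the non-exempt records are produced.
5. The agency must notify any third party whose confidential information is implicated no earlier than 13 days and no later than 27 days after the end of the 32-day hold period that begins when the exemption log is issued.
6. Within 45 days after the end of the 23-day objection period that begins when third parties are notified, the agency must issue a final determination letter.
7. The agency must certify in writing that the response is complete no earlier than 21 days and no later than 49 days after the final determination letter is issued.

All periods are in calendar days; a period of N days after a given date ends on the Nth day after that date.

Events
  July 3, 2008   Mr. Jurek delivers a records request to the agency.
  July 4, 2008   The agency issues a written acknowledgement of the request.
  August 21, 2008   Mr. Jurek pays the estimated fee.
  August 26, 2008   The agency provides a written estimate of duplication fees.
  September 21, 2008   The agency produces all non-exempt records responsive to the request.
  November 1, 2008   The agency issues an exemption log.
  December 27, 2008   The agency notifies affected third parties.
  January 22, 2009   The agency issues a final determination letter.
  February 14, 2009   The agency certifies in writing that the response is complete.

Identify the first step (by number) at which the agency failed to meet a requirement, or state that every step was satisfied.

None — every step was satisfied

Step 1: 6 days after July 3, 2008 (when the request is received) is July 9, 2008; July 4, 2008 is within that limit.
Step 2: 54 days after July 4, 2008 (when the acknowledgement is issued) is August 27, 2008; August 26, 2008 is within that limit.
Step 3: 12 days after September 18, 2008 (end of the 23-day objection period, which began when the fee estimate is provided on August 26, 2008) is September 30, 2008; September 21, 2008 is within that limit.
Step 4: the earliest permitted date is 30 days after September 21, 2008 (when the non-exempt records are produced), i.e. October 21, 2008; November 1, 2008 is on or after that date.
Step 5: the window is 13–27 days after December 3, 2008 (end of the 32-day hold period, which began when the exemption log is issued on November 1, 2008), so December 16, 2008 through December 30, 2008; done December 27, 2008, which is between those dates.
Step 6: 45 days after January 19, 2009 (end of the 23-day objection period, which began when third parties are notified on December 27, 2008) is March 5, 2009; done January 22, 2009 — timely.
Step 7: the window is 21–49 days after January 22, 2009 (when the final determination letter is issued), so February 12, 2009 through March 12, 2009; February 14, 2009 falls inside that range.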